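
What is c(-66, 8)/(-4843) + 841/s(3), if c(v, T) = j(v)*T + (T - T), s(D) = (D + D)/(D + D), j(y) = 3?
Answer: 4072939/4843 ≈ 841.00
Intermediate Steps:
s(D) = 1 (s(D) = (2*D)/((2*D)) = (2*D)*(1/(2*D)) = 1)
c(v, T) = 3*T (c(v, T) = 3*T + (T - T) = 3*T + 0 = 3*T)
c(-66, 8)/(-4843) + 841/s(3) = (3*8)/(-4843) + 841/1 = 24*(-1/4843) + 841*1 = -24/4843 + 841 = 4072939/4843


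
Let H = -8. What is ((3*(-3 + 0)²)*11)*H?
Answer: -2376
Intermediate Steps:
((3*(-3 + 0)²)*11)*H = ((3*(-3 + 0)²)*11)*(-8) = ((3*(-3)²)*11)*(-8) = ((3*9)*11)*(-8) = (27*11)*(-8) = 297*(-8) = -2376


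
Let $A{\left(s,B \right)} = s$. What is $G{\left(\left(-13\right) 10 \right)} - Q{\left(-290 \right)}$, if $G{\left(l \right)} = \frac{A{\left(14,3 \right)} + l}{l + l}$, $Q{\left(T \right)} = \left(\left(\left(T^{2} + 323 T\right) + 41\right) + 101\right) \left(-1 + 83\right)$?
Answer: $\frac{50251269}{65} \approx 7.731 \cdot 10^{5}$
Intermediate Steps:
$Q{\left(T \right)} = 11644 + 82 T^{2} + 26486 T$ ($Q{\left(T \right)} = \left(\left(41 + T^{2} + 323 T\right) + 101\right) 82 = \left(142 + T^{2} + 323 T\right) 82 = 11644 + 82 T^{2} + 26486 T$)
$G{\left(l \right)} = \frac{14 + l}{2 l}$ ($G{\left(l \right)} = \frac{14 + l}{l + l} = \frac{14 + l}{2 l}$)
$G{\left(\left(-13\right) 10 \right)} - Q{\left(-290 \right)} = \frac{14 - 130}{2 \left(\left(-13\right) 10\right)} - \left(11644 + 82 \left(-290\right)^{2} + 26486 \left(-290\right)\right) = \frac{14 - 130}{2 \left(-130\right)} - \left(11644 + 82 \cdot 84100 - 7680940\right) = \frac{1}{2} \left(- \frac{1}{130}\right) \left(-116\right) - \left(11644 + 6896200 - 7680940\right) = \frac{29}{65} - -773096 = \frac{29}{65} + 773096 = \frac{50251269}{65}$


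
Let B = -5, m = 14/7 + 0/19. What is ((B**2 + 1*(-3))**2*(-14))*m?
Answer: -13552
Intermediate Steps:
m = 2 (m = 14*(1/7) + 0*(1/19) = 2 + 0 = 2)
((B**2 + 1*(-3))**2*(-14))*m = (((-5)**2 + 1*(-3))**2*(-14))*2 = ((25 - 3)**2*(-14))*2 = (22**2*(-14))*2 = (484*(-14))*2 = -6776*2 = -13552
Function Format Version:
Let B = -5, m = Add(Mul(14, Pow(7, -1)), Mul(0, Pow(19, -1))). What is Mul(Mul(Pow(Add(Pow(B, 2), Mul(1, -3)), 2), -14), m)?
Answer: -13552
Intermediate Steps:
m = 2 (m = Add(Mul(14, Rational(1, 7)), Mul(0, Rational(1, 19))) = Add(2, 0) = 2)
Mul(Mul(Pow(Add(Pow(B, 2), Mul(1, -3)), 2), -14), m) = Mul(Mul(Pow(Add(Pow(-5, 2), Mul(1, -3)), 2), -14), 2) = Mul(Mul(Pow(Add(25, -3), 2), -14), 2) = Mul(Mul(Pow(22, 2), -14), 2) = Mul(Mul(484, -14), 2) = Mul(-6776, 2) = -13552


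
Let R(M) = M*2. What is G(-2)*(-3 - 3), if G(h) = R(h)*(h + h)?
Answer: -96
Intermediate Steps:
R(M) = 2*M
G(h) = 4*h**2 (G(h) = (2*h)*(h + h) = (2*h)*(2*h) = 4*h**2)
G(-2)*(-3 - 3) = (4*(-2)**2)*(-3 - 3) = (4*4)*(-6) = 16*(-6) = -96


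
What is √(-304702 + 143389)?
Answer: I*√161313 ≈ 401.64*I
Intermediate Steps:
√(-304702 + 143389) = √(-161313) = I*√161313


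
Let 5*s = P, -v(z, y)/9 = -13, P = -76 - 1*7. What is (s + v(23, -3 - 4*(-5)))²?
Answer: 252004/25 ≈ 10080.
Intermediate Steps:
P = -83 (P = -76 - 7 = -83)
v(z, y) = 117 (v(z, y) = -9*(-13) = 117)
s = -83/5 (s = (⅕)*(-83) = -83/5 ≈ -16.600)
(s + v(23, -3 - 4*(-5)))² = (-83/5 + 117)² = (502/5)² = 252004/25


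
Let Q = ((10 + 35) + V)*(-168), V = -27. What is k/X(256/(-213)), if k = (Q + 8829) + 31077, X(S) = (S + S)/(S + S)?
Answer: 36882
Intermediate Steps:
X(S) = 1 (X(S) = (2*S)/((2*S)) = (2*S)*(1/(2*S)) = 1)
Q = -3024 (Q = ((10 + 35) - 27)*(-168) = (45 - 27)*(-168) = 18*(-168) = -3024)
k = 36882 (k = (-3024 + 8829) + 31077 = 5805 + 31077 = 36882)
k/X(256/(-213)) = 36882/1 = 36882*1 = 36882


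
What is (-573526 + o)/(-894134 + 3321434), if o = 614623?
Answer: 13699/809100 ≈ 0.016931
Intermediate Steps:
(-573526 + o)/(-894134 + 3321434) = (-573526 + 614623)/(-894134 + 3321434) = 41097/2427300 = 41097*(1/2427300) = 13699/809100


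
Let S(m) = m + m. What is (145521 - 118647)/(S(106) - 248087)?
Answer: -8958/82625 ≈ -0.10842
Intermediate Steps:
S(m) = 2*m
(145521 - 118647)/(S(106) - 248087) = (145521 - 118647)/(2*106 - 248087) = 26874/(212 - 248087) = 26874/(-247875) = 26874*(-1/247875) = -8958/82625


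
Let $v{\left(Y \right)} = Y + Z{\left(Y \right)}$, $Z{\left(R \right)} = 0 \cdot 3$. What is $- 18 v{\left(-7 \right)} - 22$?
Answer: $104$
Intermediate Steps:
$Z{\left(R \right)} = 0$
$v{\left(Y \right)} = Y$ ($v{\left(Y \right)} = Y + 0 = Y$)
$- 18 v{\left(-7 \right)} - 22 = \left(-18\right) \left(-7\right) - 22 = 126 - 22 = 104$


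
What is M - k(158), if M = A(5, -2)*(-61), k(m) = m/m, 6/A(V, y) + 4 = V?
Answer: -367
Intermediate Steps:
A(V, y) = 6/(-4 + V)
k(m) = 1
M = -366 (M = (6/(-4 + 5))*(-61) = (6/1)*(-61) = (6*1)*(-61) = 6*(-61) = -366)
M - k(158) = -366 - 1*1 = -366 - 1 = -367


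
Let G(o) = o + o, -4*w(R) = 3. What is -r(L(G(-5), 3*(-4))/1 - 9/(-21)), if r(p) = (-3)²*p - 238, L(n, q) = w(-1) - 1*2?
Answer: 7249/28 ≈ 258.89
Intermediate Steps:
w(R) = -¾ (w(R) = -¼*3 = -¾)
G(o) = 2*o
L(n, q) = -11/4 (L(n, q) = -¾ - 1*2 = -¾ - 2 = -11/4)
r(p) = -238 + 9*p (r(p) = 9*p - 238 = -238 + 9*p)
-r(L(G(-5), 3*(-4))/1 - 9/(-21)) = -(-238 + 9*(-11/4/1 - 9/(-21))) = -(-238 + 9*(-11/4*1 - 9*(-1/21))) = -(-238 + 9*(-11/4 + 3/7)) = -(-238 + 9*(-65/28)) = -(-238 - 585/28) = -1*(-7249/28) = 7249/28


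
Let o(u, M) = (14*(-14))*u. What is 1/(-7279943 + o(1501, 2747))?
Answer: -1/7574139 ≈ -1.3203e-7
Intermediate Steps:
o(u, M) = -196*u
1/(-7279943 + o(1501, 2747)) = 1/(-7279943 - 196*1501) = 1/(-7279943 - 294196) = 1/(-7574139) = -1/7574139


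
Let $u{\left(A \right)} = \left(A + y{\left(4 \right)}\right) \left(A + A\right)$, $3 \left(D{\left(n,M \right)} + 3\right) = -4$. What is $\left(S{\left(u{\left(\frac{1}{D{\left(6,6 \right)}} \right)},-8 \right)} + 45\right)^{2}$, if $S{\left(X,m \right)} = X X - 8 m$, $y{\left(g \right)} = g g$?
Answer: $\frac{21400329350401}{815730721} \approx 26235.0$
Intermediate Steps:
$y{\left(g \right)} = g^{2}$
$D{\left(n,M \right)} = - \frac{13}{3}$ ($D{\left(n,M \right)} = -3 + \frac{1}{3} \left(-4\right) = -3 - \frac{4}{3} = - \frac{13}{3}$)
$u{\left(A \right)} = 2 A \left(16 + A\right)$ ($u{\left(A \right)} = \left(A + 4^{2}\right) \left(A + A\right) = \left(A + 16\right) 2 A = \left(16 + A\right) 2 A = 2 A \left(16 + A\right)$)
$S{\left(X,m \right)} = X^{2} - 8 m$
$\left(S{\left(u{\left(\frac{1}{D{\left(6,6 \right)}} \right)},-8 \right)} + 45\right)^{2} = \left(\left(\left(\frac{2 \left(16 + \frac{1}{- \frac{13}{3}}\right)}{- \frac{13}{3}}\right)^{2} - -64\right) + 45\right)^{2} = \left(\left(\left(2 \left(- \frac{3}{13}\right) \left(16 - \frac{3}{13}\right)\right)^{2} + 64\right) + 45\right)^{2} = \left(\left(\left(2 \left(- \frac{3}{13}\right) \frac{205}{13}\right)^{2} + 64\right) + 45\right)^{2} = \left(\left(\left(- \frac{1230}{169}\right)^{2} + 64\right) + 45\right)^{2} = \left(\left(\frac{1512900}{28561} + 64\right) + 45\right)^{2} = \left(\frac{3340804}{28561} + 45\right)^{2} = \left(\frac{4626049}{28561}\right)^{2} = \frac{21400329350401}{815730721}$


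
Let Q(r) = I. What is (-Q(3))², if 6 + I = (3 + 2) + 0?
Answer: 1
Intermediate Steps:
I = -1 (I = -6 + ((3 + 2) + 0) = -6 + (5 + 0) = -6 + 5 = -1)
Q(r) = -1
(-Q(3))² = (-1*(-1))² = 1² = 1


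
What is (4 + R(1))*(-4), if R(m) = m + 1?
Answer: -24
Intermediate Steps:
R(m) = 1 + m
(4 + R(1))*(-4) = (4 + (1 + 1))*(-4) = (4 + 2)*(-4) = 6*(-4) = -24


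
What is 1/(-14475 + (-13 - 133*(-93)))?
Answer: -1/2119 ≈ -0.00047192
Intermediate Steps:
1/(-14475 + (-13 - 133*(-93))) = 1/(-14475 + (-13 + 12369)) = 1/(-14475 + 12356) = 1/(-2119) = -1/2119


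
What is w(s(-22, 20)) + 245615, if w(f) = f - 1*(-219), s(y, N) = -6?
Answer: 245828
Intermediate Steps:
w(f) = 219 + f (w(f) = f + 219 = 219 + f)
w(s(-22, 20)) + 245615 = (219 - 6) + 245615 = 213 + 245615 = 245828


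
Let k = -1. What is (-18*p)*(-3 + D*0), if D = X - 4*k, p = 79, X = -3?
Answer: 4266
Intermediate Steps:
D = 1 (D = -3 - 4*(-1) = -3 + 4 = 1)
(-18*p)*(-3 + D*0) = (-18*79)*(-3 + 1*0) = -1422*(-3 + 0) = -1422*(-3) = 4266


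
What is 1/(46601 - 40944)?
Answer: 1/5657 ≈ 0.00017677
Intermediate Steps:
1/(46601 - 40944) = 1/5657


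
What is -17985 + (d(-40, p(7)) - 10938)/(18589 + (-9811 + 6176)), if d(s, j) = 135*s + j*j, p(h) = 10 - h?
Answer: -268964019/14954 ≈ -17986.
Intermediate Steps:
d(s, j) = j**2 + 135*s (d(s, j) = 135*s + j**2 = j**2 + 135*s)
-17985 + (d(-40, p(7)) - 10938)/(18589 + (-9811 + 6176)) = -17985 + (((10 - 1*7)**2 + 135*(-40)) - 10938)/(18589 + (-9811 + 6176)) = -17985 + (((10 - 7)**2 - 5400) - 10938)/(18589 - 3635) = -17985 + ((3**2 - 5400) - 10938)/14954 = -17985 + ((9 - 5400) - 10938)*(1/14954) = -17985 + (-5391 - 10938)*(1/14954) = -17985 - 16329*1/14954 = -17985 - 16329/14954 = -268964019/14954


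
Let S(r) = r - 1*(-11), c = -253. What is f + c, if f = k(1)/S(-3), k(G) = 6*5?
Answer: -997/4 ≈ -249.25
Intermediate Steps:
k(G) = 30
S(r) = 11 + r (S(r) = r + 11 = 11 + r)
f = 15/4 (f = 30/(11 - 3) = 30/8 = 30*(⅛) = 15/4 ≈ 3.7500)
f + c = 15/4 - 253 = -997/4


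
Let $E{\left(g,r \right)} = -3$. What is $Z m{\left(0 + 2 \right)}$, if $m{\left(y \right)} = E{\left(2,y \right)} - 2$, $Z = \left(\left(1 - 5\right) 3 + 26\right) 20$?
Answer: $-1400$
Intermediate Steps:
$Z = 280$ ($Z = \left(\left(-4\right) 3 + 26\right) 20 = \left(-12 + 26\right) 20 = 14 \cdot 20 = 280$)
$m{\left(y \right)} = -5$ ($m{\left(y \right)} = -3 - 2 = -5$)
$Z m{\left(0 + 2 \right)} = 280 \left(-5\right) = -1400$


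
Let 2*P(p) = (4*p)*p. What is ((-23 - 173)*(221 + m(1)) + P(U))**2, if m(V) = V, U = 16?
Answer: 1849000000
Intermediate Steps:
P(p) = 2*p**2 (P(p) = ((4*p)*p)/2 = (4*p**2)/2 = 2*p**2)
((-23 - 173)*(221 + m(1)) + P(U))**2 = ((-23 - 173)*(221 + 1) + 2*16**2)**2 = (-196*222 + 2*256)**2 = (-43512 + 512)**2 = (-43000)**2 = 1849000000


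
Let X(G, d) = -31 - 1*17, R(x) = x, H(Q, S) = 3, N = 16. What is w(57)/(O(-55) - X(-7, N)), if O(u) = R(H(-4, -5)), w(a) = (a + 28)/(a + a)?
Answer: 5/342 ≈ 0.014620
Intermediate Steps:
w(a) = (28 + a)/(2*a) (w(a) = (28 + a)/((2*a)) = (28 + a)*(1/(2*a)) = (28 + a)/(2*a))
X(G, d) = -48 (X(G, d) = -31 - 17 = -48)
O(u) = 3
w(57)/(O(-55) - X(-7, N)) = ((½)*(28 + 57)/57)/(3 - 1*(-48)) = ((½)*(1/57)*85)/(3 + 48) = (85/114)/51 = (85/114)*(1/51) = 5/342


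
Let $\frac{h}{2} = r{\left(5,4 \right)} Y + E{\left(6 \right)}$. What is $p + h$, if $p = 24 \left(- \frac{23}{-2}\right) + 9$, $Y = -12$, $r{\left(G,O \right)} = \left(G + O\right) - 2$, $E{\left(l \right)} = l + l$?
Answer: $141$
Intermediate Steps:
$E{\left(l \right)} = 2 l$
$r{\left(G,O \right)} = -2 + G + O$
$p = 285$ ($p = 24 \left(\left(-23\right) \left(- \frac{1}{2}\right)\right) + 9 = 24 \cdot \frac{23}{2} + 9 = 276 + 9 = 285$)
$h = -144$ ($h = 2 \left(\left(-2 + 5 + 4\right) \left(-12\right) + 2 \cdot 6\right) = 2 \left(7 \left(-12\right) + 12\right) = 2 \left(-84 + 12\right) = 2 \left(-72\right) = -144$)
$p + h = 285 - 144 = 141$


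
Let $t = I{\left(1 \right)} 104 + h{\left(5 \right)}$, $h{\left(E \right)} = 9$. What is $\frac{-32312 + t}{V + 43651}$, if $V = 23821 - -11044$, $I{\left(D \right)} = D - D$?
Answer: $- \frac{32303}{78516} \approx -0.41142$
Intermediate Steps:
$I{\left(D \right)} = 0$
$V = 34865$ ($V = 23821 + 11044 = 34865$)
$t = 9$ ($t = 0 \cdot 104 + 9 = 0 + 9 = 9$)
$\frac{-32312 + t}{V + 43651} = \frac{-32312 + 9}{34865 + 43651} = - \frac{32303}{78516}$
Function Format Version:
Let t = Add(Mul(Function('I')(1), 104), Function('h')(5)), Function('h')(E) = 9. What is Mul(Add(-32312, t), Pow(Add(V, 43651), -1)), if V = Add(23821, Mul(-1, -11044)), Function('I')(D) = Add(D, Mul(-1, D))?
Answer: Rational(-32303, 78516) ≈ -0.41142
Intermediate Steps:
Function('I')(D) = 0
V = 34865 (V = Add(23821, 11044) = 34865)
t = 9 (t = Add(Mul(0, 104), 9) = Add(0, 9) = 9)
Mul(Add(-32312, t), Pow(Add(V, 43651), -1)) = Mul(Add(-32312, 9), Pow(Add(34865, 43651), -1)) = Mul(-32303, Pow(78516, -1)) = Mul(-32303, Rational(1, 78516)) = Rational(-32303, 78516)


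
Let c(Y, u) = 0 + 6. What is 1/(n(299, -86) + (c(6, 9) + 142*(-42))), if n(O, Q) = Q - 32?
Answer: -1/6076 ≈ -0.00016458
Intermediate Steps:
c(Y, u) = 6
n(O, Q) = -32 + Q
1/(n(299, -86) + (c(6, 9) + 142*(-42))) = 1/((-32 - 86) + (6 + 142*(-42))) = 1/(-118 + (6 - 5964)) = 1/(-118 - 5958) = 1/(-6076) = -1/6076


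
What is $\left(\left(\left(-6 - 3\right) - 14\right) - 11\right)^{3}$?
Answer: $-39304$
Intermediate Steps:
$\left(\left(\left(-6 - 3\right) - 14\right) - 11\right)^{3} = \left(\left(-9 - 14\right) - 11\right)^{3} = \left(-23 - 11\right)^{3} = \left(-34\right)^{3} = -39304$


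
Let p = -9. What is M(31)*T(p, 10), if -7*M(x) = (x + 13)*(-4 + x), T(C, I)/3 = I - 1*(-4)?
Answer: -7128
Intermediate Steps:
T(C, I) = 12 + 3*I (T(C, I) = 3*(I - 1*(-4)) = 3*(I + 4) = 3*(4 + I) = 12 + 3*I)
M(x) = -(-4 + x)*(13 + x)/7 (M(x) = -(x + 13)*(-4 + x)/7 = -(13 + x)*(-4 + x)/7 = -(-4 + x)*(13 + x)/7)
M(31)*T(p, 10) = (52/7 - 9/7*31 - ⅐*31²)*(12 + 3*10) = (52/7 - 279/7 - ⅐*961)*(12 + 30) = (52/7 - 279/7 - 961/7)*42 = -1188/7*42 = -7128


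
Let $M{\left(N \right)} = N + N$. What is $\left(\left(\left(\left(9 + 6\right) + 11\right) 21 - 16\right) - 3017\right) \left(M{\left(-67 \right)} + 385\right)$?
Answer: $-624237$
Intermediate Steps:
$M{\left(N \right)} = 2 N$
$\left(\left(\left(\left(9 + 6\right) + 11\right) 21 - 16\right) - 3017\right) \left(M{\left(-67 \right)} + 385\right) = \left(\left(\left(\left(9 + 6\right) + 11\right) 21 - 16\right) - 3017\right) \left(2 \left(-67\right) + 385\right) = \left(\left(\left(15 + 11\right) 21 - 16\right) - 3017\right) \left(-134 + 385\right) = \left(\left(26 \cdot 21 - 16\right) - 3017\right) 251 = \left(\left(546 - 16\right) - 3017\right) 251 = \left(530 - 3017\right) 251 = \left(-2487\right) 251 = -624237$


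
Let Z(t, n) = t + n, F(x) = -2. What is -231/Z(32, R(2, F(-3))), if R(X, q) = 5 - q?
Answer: -77/13 ≈ -5.9231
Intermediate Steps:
Z(t, n) = n + t
-231/Z(32, R(2, F(-3))) = -231/((5 - 1*(-2)) + 32) = -231/((5 + 2) + 32) = -231/(7 + 32) = -231/39 = -231*1/39 = -77/13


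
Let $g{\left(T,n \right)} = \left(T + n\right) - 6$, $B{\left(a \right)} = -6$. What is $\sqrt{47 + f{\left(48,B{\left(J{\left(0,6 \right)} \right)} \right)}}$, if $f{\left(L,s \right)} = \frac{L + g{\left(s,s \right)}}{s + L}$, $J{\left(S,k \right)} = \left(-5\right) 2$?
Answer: $\frac{\sqrt{2338}}{7} \approx 6.9076$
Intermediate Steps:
$J{\left(S,k \right)} = -10$
$g{\left(T,n \right)} = -6 + T + n$
$f{\left(L,s \right)} = \frac{-6 + L + 2 s}{L + s}$ ($f{\left(L,s \right)} = \frac{L + \left(-6 + s + s\right)}{s + L} = \frac{L + \left(-6 + 2 s\right)}{L + s} = \frac{-6 + L + 2 s}{L + s}$)
$\sqrt{47 + f{\left(48,B{\left(J{\left(0,6 \right)} \right)} \right)}} = \sqrt{47 + \frac{-6 + 48 + 2 \left(-6\right)}{48 - 6}} = \sqrt{47 + \frac{-6 + 48 - 12}{42}} = \sqrt{47 + \frac{1}{42} \cdot 30} = \sqrt{47 + \frac{5}{7}} = \sqrt{\frac{334}{7}} = \frac{\sqrt{2338}}{7}$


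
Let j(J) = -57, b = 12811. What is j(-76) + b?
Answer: 12754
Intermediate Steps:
j(-76) + b = -57 + 12811 = 12754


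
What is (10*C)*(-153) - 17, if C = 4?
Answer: -6137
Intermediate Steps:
(10*C)*(-153) - 17 = (10*4)*(-153) - 17 = 40*(-153) - 17 = -6120 - 17 = -6137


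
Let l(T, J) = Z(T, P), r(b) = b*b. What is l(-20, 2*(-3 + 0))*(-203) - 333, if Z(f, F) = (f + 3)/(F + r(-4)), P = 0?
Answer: -1877/16 ≈ -117.31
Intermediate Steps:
r(b) = b²
Z(f, F) = (3 + f)/(16 + F) (Z(f, F) = (f + 3)/(F + (-4)²) = (3 + f)/(F + 16) = (3 + f)/(16 + F))
l(T, J) = 3/16 + T/16 (l(T, J) = (3 + T)/(16 + 0) = (3 + T)/16 = 3/16 + T/16)
l(-20, 2*(-3 + 0))*(-203) - 333 = (3/16 + (1/16)*(-20))*(-203) - 333 = (3/16 - 5/4)*(-203) - 333 = -17/16*(-203) - 333 = 3451/16 - 333 = -1877/16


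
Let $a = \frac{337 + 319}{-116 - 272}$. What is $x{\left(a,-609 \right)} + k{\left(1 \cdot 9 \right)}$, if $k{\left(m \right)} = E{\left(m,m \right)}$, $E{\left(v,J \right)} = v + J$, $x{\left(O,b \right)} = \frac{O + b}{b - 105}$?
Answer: $\frac{1305881}{69258} \approx 18.855$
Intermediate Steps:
$a = - \frac{164}{97}$ ($a = \frac{656}{-388} = 656 \left(- \frac{1}{388}\right) = - \frac{164}{97} \approx -1.6907$)
$x{\left(O,b \right)} = \frac{O + b}{-105 + b}$
$E{\left(v,J \right)} = J + v$
$k{\left(m \right)} = 2 m$ ($k{\left(m \right)} = m + m = 2 m$)
$x{\left(a,-609 \right)} + k{\left(1 \cdot 9 \right)} = \frac{- \frac{164}{97} - 609}{-105 - 609} + 2 \cdot 1 \cdot 9 = \frac{1}{-714} \left(- \frac{59237}{97}\right) + 2 \cdot 9 = \left(- \frac{1}{714}\right) \left(- \frac{59237}{97}\right) + 18 = \frac{59237}{69258} + 18 = \frac{1305881}{69258}$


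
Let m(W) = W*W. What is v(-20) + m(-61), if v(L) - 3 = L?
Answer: 3704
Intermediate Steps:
m(W) = W**2
v(L) = 3 + L
v(-20) + m(-61) = (3 - 20) + (-61)**2 = -17 + 3721 = 3704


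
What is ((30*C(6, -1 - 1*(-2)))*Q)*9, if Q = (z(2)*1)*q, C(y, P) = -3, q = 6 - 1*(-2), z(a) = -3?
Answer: 19440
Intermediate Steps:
q = 8 (q = 6 + 2 = 8)
Q = -24 (Q = -3*1*8 = -3*8 = -24)
((30*C(6, -1 - 1*(-2)))*Q)*9 = ((30*(-3))*(-24))*9 = -90*(-24)*9 = 2160*9 = 19440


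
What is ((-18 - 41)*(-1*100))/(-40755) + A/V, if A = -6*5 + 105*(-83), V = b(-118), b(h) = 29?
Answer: -71314715/236379 ≈ -301.70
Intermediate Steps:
V = 29
A = -8745 (A = -30 - 8715 = -8745)
((-18 - 41)*(-1*100))/(-40755) + A/V = ((-18 - 41)*(-1*100))/(-40755) - 8745/29 = -59*(-100)*(-1/40755) - 8745*1/29 = 5900*(-1/40755) - 8745/29 = -1180/8151 - 8745/29 = -71314715/236379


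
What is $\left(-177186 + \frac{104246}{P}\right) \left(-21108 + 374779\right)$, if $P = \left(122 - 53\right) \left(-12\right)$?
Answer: $- \frac{1128781391879}{18} \approx -6.271 \cdot 10^{10}$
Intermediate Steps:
$P = -828$ ($P = \left(122 + \left(-84 + 31\right)\right) \left(-12\right) = \left(122 - 53\right) \left(-12\right) = 69 \left(-12\right) = -828$)
$\left(-177186 + \frac{104246}{P}\right) \left(-21108 + 374779\right) = \left(-177186 + \frac{104246}{-828}\right) \left(-21108 + 374779\right) = \left(-177186 + 104246 \left(- \frac{1}{828}\right)\right) 353671 = \left(-177186 - \frac{52123}{414}\right) 353671 = \left(- \frac{73407127}{414}\right) 353671 = - \frac{1128781391879}{18}$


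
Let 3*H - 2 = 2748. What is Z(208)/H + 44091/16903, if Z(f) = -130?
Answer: 11465808/4648325 ≈ 2.4667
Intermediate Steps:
H = 2750/3 (H = ⅔ + (⅓)*2748 = ⅔ + 916 = 2750/3 ≈ 916.67)
Z(208)/H + 44091/16903 = -130/2750/3 + 44091/16903 = -130*3/2750 + 44091*(1/16903) = -39/275 + 44091/16903 = 11465808/4648325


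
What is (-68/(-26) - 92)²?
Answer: 1350244/169 ≈ 7989.6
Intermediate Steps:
(-68/(-26) - 92)² = (-68*(-1/26) - 92)² = (34/13 - 92)² = (-1162/13)² = 1350244/169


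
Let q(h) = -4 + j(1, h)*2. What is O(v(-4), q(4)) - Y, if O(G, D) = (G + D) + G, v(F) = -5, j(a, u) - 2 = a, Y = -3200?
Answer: 3192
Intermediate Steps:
j(a, u) = 2 + a
q(h) = 2 (q(h) = -4 + (2 + 1)*2 = -4 + 3*2 = -4 + 6 = 2)
O(G, D) = D + 2*G (O(G, D) = (D + G) + G = D + 2*G)
O(v(-4), q(4)) - Y = (2 + 2*(-5)) - 1*(-3200) = (2 - 10) + 3200 = -8 + 3200 = 3192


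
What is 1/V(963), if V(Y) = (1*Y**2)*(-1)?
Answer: -1/927369 ≈ -1.0783e-6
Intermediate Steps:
V(Y) = -Y**2 (V(Y) = Y**2*(-1) = -Y**2)
1/V(963) = 1/(-1*963**2) = 1/(-1*927369) = 1/(-927369) = -1/927369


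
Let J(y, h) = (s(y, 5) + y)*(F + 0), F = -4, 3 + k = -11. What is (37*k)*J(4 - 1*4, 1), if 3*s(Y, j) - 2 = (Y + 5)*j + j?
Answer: 66304/3 ≈ 22101.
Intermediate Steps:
k = -14 (k = -3 - 11 = -14)
s(Y, j) = ⅔ + j/3 + j*(5 + Y)/3 (s(Y, j) = ⅔ + ((Y + 5)*j + j)/3 = ⅔ + ((5 + Y)*j + j)/3 = ⅔ + (j*(5 + Y) + j)/3 = ⅔ + (j + j*(5 + Y))/3 = ⅔ + (j/3 + j*(5 + Y)/3) = ⅔ + j/3 + j*(5 + Y)/3)
J(y, h) = -128/3 - 32*y/3 (J(y, h) = ((⅔ + 2*5 + (⅓)*y*5) + y)*(-4 + 0) = ((⅔ + 10 + 5*y/3) + y)*(-4) = ((32/3 + 5*y/3) + y)*(-4) = (32/3 + 8*y/3)*(-4) = -128/3 - 32*y/3)
(37*k)*J(4 - 1*4, 1) = (37*(-14))*(-128/3 - 32*(4 - 1*4)/3) = -518*(-128/3 - 32*(4 - 4)/3) = -518*(-128/3 - 32/3*0) = -518*(-128/3 + 0) = -518*(-128/3) = 66304/3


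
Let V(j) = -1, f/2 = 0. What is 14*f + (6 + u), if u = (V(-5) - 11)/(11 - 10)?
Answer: -6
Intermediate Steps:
f = 0 (f = 2*0 = 0)
u = -12 (u = (-1 - 11)/(11 - 10) = -12/1 = -12*1 = -12)
14*f + (6 + u) = 14*0 + (6 - 12) = 0 - 6 = -6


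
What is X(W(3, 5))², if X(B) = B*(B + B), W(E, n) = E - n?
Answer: 64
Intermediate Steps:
X(B) = 2*B² (X(B) = B*(2*B) = 2*B²)
X(W(3, 5))² = (2*(3 - 1*5)²)² = (2*(3 - 5)²)² = (2*(-2)²)² = (2*4)² = 8² = 64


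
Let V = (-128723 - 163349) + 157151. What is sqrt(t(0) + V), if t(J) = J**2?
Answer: I*sqrt(134921) ≈ 367.32*I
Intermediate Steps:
V = -134921 (V = -292072 + 157151 = -134921)
sqrt(t(0) + V) = sqrt(0**2 - 134921) = sqrt(0 - 134921) = sqrt(-134921) = I*sqrt(134921)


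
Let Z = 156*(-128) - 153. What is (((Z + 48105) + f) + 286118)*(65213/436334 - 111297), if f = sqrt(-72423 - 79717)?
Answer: -7626804890244235/218167 - 48562599985*I*sqrt(38035)/218167 ≈ -3.4959e+10 - 4.3411e+7*I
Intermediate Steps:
Z = -20121 (Z = -19968 - 153 = -20121)
f = 2*I*sqrt(38035) (f = sqrt(-152140) = 2*I*sqrt(38035) ≈ 390.05*I)
(((Z + 48105) + f) + 286118)*(65213/436334 - 111297) = (((-20121 + 48105) + 2*I*sqrt(38035)) + 286118)*(65213/436334 - 111297) = ((27984 + 2*I*sqrt(38035)) + 286118)*(65213*(1/436334) - 111297) = (314102 + 2*I*sqrt(38035))*(65213/436334 - 111297) = (314102 + 2*I*sqrt(38035))*(-48562599985/436334) = -7626804890244235/218167 - 48562599985*I*sqrt(38035)/218167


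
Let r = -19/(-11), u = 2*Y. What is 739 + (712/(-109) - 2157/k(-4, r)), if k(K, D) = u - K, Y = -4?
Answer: 554469/436 ≈ 1271.7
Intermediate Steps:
u = -8 (u = 2*(-4) = -8)
r = 19/11 (r = -19*(-1/11) = 19/11 ≈ 1.7273)
k(K, D) = -8 - K
739 + (712/(-109) - 2157/k(-4, r)) = 739 + (712/(-109) - 2157/(-8 - 1*(-4))) = 739 + (712*(-1/109) - 2157/(-8 + 4)) = 739 + (-712/109 - 2157/(-4)) = 739 + (-712/109 - 2157*(-¼)) = 739 + (-712/109 + 2157/4) = 739 + 232265/436 = 554469/436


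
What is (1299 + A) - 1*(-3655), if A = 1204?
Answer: 6158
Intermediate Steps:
(1299 + A) - 1*(-3655) = (1299 + 1204) - 1*(-3655) = 2503 + 3655 = 6158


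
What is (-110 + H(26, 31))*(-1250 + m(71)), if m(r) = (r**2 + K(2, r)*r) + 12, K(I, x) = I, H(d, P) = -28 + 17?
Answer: -477345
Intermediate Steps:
H(d, P) = -11
m(r) = 12 + r**2 + 2*r (m(r) = (r**2 + 2*r) + 12 = 12 + r**2 + 2*r)
(-110 + H(26, 31))*(-1250 + m(71)) = (-110 - 11)*(-1250 + (12 + 71**2 + 2*71)) = -121*(-1250 + (12 + 5041 + 142)) = -121*(-1250 + 5195) = -121*3945 = -477345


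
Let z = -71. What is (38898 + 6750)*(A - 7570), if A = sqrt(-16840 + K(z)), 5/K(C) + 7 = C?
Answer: -345555360 + 38040*I*sqrt(4098198)/13 ≈ -3.4556e+8 + 5.9237e+6*I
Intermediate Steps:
K(C) = 5/(-7 + C)
A = 5*I*sqrt(4098198)/78 (A = sqrt(-16840 + 5/(-7 - 71)) = sqrt(-16840 + 5/(-78)) = sqrt(-16840 + 5*(-1/78)) = sqrt(-16840 - 5/78) = sqrt(-1313525/78) = 5*I*sqrt(4098198)/78 ≈ 129.77*I)
(38898 + 6750)*(A - 7570) = (38898 + 6750)*(5*I*sqrt(4098198)/78 - 7570) = 45648*(-7570 + 5*I*sqrt(4098198)/78) = -345555360 + 38040*I*sqrt(4098198)/13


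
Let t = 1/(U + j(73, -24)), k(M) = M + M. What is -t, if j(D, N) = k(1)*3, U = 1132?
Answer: -1/1138 ≈ -0.00087873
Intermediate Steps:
k(M) = 2*M
j(D, N) = 6 (j(D, N) = (2*1)*3 = 2*3 = 6)
t = 1/1138 (t = 1/(1132 + 6) = 1/1138 ≈ 0.00087873)
-t = -1*1/1138 = -1/1138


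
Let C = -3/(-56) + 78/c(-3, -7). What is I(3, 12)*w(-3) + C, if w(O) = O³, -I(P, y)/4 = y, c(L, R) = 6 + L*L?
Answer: 364351/280 ≈ 1301.3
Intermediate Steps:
c(L, R) = 6 + L²
I(P, y) = -4*y
C = 1471/280 (C = -3/(-56) + 78/(6 + (-3)²) = -3*(-1/56) + 78/(6 + 9) = 3/56 + 78/15 = 3/56 + 78*(1/15) = 3/56 + 26/5 = 1471/280 ≈ 5.2536)
I(3, 12)*w(-3) + C = -4*12*(-3)³ + 1471/280 = -48*(-27) + 1471/280 = 1296 + 1471/280 = 364351/280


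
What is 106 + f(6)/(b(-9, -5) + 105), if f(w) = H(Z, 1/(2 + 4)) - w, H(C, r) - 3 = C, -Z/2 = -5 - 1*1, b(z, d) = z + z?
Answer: 3077/29 ≈ 106.10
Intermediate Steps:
b(z, d) = 2*z
Z = 12 (Z = -2*(-5 - 1*1) = -2*(-5 - 1) = -2*(-6) = 12)
H(C, r) = 3 + C
f(w) = 15 - w (f(w) = (3 + 12) - w = 15 - w)
106 + f(6)/(b(-9, -5) + 105) = 106 + (15 - 1*6)/(2*(-9) + 105) = 106 + (15 - 6)/(-18 + 105) = 106 + 9/87 = 106 + (1/87)*9 = 106 + 3/29 = 3077/29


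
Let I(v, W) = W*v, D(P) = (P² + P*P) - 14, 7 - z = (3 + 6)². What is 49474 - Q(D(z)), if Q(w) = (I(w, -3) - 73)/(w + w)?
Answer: 1082326111/21876 ≈ 49476.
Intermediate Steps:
z = -74 (z = 7 - (3 + 6)² = 7 - 1*9² = 7 - 1*81 = 7 - 81 = -74)
D(P) = -14 + 2*P² (D(P) = (P² + P²) - 14 = 2*P² - 14 = -14 + 2*P²)
Q(w) = (-73 - 3*w)/(2*w) (Q(w) = (-3*w - 73)/(w + w) = (-73 - 3*w)/((2*w)) = (-73 - 3*w)*(1/(2*w)) = (-73 - 3*w)/(2*w))
49474 - Q(D(z)) = 49474 - (-73 - 3*(-14 + 2*(-74)²))/(2*(-14 + 2*(-74)²)) = 49474 - (-73 - 3*(-14 + 2*5476))/(2*(-14 + 2*5476)) = 49474 - (-73 - 3*(-14 + 10952))/(2*(-14 + 10952)) = 49474 - (-73 - 3*10938)/(2*10938) = 49474 - (-73 - 32814)/(2*10938) = 49474 - (-32887)/(2*10938) = 49474 - 1*(-32887/21876) = 49474 + 32887/21876 = 1082326111/21876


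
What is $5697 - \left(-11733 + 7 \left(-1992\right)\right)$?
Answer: $31374$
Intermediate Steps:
$5697 - \left(-11733 + 7 \left(-1992\right)\right) = 5697 - \left(-11733 - 13944\right) = 5697 - -25677 = 5697 + 25677 = 31374$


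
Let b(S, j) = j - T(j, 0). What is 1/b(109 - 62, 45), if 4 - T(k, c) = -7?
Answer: 1/34 ≈ 0.029412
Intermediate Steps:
T(k, c) = 11 (T(k, c) = 4 - 1*(-7) = 4 + 7 = 11)
b(S, j) = -11 + j (b(S, j) = j - 1*11 = j - 11 = -11 + j)
1/b(109 - 62, 45) = 1/(-11 + 45) = 1/34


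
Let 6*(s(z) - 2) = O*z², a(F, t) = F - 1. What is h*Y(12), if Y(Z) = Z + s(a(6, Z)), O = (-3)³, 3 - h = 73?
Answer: 6895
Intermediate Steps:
h = -70 (h = 3 - 1*73 = 3 - 73 = -70)
a(F, t) = -1 + F
O = -27
s(z) = 2 - 9*z²/2 (s(z) = 2 + (-27*z²)/6 = 2 - 9*z²/2)
Y(Z) = -221/2 + Z (Y(Z) = Z + (2 - 9*(-1 + 6)²/2) = Z + (2 - 9/2*5²) = Z + (2 - 9/2*25) = Z + (2 - 225/2) = Z - 221/2 = -221/2 + Z)
h*Y(12) = -70*(-221/2 + 12) = -70*(-197/2) = 6895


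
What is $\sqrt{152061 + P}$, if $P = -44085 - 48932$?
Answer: $2 \sqrt{14761} \approx 242.99$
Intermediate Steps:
$P = -93017$
$\sqrt{152061 + P} = \sqrt{152061 - 93017} = \sqrt{59044} = 2 \sqrt{14761}$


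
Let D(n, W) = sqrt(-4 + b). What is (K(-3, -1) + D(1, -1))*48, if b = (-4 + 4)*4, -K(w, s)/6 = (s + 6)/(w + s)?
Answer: 360 + 96*I ≈ 360.0 + 96.0*I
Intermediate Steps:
K(w, s) = -6*(6 + s)/(s + w) (K(w, s) = -6*(s + 6)/(w + s) = -6*(6 + s)/(s + w))
b = 0 (b = 0*4 = 0)
D(n, W) = 2*I (D(n, W) = sqrt(-4 + 0) = sqrt(-4) = 2*I)
(K(-3, -1) + D(1, -1))*48 = (6*(-6 - 1*(-1))/(-1 - 3) + 2*I)*48 = (6*(-6 + 1)/(-4) + 2*I)*48 = (6*(-1/4)*(-5) + 2*I)*48 = (15/2 + 2*I)*48 = 360 + 96*I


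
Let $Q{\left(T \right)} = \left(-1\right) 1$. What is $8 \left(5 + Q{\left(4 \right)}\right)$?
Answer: $32$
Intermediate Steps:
$Q{\left(T \right)} = -1$
$8 \left(5 + Q{\left(4 \right)}\right) = 8 \left(5 - 1\right) = 8 \cdot 4 = 32$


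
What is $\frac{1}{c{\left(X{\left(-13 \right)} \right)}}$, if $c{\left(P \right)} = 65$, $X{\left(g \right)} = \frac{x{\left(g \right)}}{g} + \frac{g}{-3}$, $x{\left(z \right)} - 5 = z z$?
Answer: $\frac{1}{65} \approx 0.015385$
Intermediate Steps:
$x{\left(z \right)} = 5 + z^{2}$ ($x{\left(z \right)} = 5 + z z = 5 + z^{2}$)
$X{\left(g \right)} = - \frac{g}{3} + \frac{5 + g^{2}}{g}$ ($X{\left(g \right)} = \frac{5 + g^{2}}{g} + \frac{g}{-3} = \frac{5 + g^{2}}{g} + g \left(- \frac{1}{3}\right) = \frac{5 + g^{2}}{g} - \frac{g}{3} = - \frac{g}{3} + \frac{5 + g^{2}}{g}$)
$\frac{1}{c{\left(X{\left(-13 \right)} \right)}} = \frac{1}{65}$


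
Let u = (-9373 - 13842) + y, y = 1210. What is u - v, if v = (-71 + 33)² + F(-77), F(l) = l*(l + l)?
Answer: -35307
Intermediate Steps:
F(l) = 2*l² (F(l) = l*(2*l) = 2*l²)
v = 13302 (v = (-71 + 33)² + 2*(-77)² = (-38)² + 2*5929 = 1444 + 11858 = 13302)
u = -22005 (u = (-9373 - 13842) + 1210 = -23215 + 1210 = -22005)
u - v = -22005 - 1*13302 = -22005 - 13302 = -35307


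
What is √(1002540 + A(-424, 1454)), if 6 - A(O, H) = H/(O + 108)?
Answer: √25027673210/158 ≈ 1001.3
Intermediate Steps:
A(O, H) = 6 - H/(108 + O) (A(O, H) = 6 - H/(O + 108) = 6 - H/(108 + O))
√(1002540 + A(-424, 1454)) = √(1002540 + (648 - 1*1454 + 6*(-424))/(108 - 424)) = √(1002540 + (648 - 1454 - 2544)/(-316)) = √(1002540 - 1/316*(-3350)) = √(1002540 + 1675/158) = √(158402995/158) = √25027673210/158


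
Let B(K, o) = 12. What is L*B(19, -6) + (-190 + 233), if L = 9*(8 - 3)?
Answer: 583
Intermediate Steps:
L = 45 (L = 9*5 = 45)
L*B(19, -6) + (-190 + 233) = 45*12 + (-190 + 233) = 540 + 43 = 583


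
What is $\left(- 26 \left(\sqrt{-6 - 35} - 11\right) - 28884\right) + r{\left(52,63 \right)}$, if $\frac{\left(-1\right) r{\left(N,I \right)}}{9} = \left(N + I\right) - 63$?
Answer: $-29066 - 26 i \sqrt{41} \approx -29066.0 - 166.48 i$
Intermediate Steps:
$r{\left(N,I \right)} = 567 - 9 I - 9 N$ ($r{\left(N,I \right)} = - 9 \left(\left(N + I\right) - 63\right) = - 9 \left(\left(I + N\right) - 63\right) = - 9 \left(-63 + I + N\right) = 567 - 9 I - 9 N$)
$\left(- 26 \left(\sqrt{-6 - 35} - 11\right) - 28884\right) + r{\left(52,63 \right)} = \left(- 26 \left(\sqrt{-6 - 35} - 11\right) - 28884\right) - 468 = \left(- 26 \left(\sqrt{-41} - 11\right) - 28884\right) - 468 = \left(- 26 \left(i \sqrt{41} - 11\right) - 28884\right) - 468 = \left(- 26 \left(-11 + i \sqrt{41}\right) - 28884\right) - 468 = \left(\left(286 - 26 i \sqrt{41}\right) - 28884\right) - 468 = \left(-28598 - 26 i \sqrt{41}\right) - 468 = -29066 - 26 i \sqrt{41}$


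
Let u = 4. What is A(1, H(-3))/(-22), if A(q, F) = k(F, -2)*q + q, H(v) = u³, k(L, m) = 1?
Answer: -1/11 ≈ -0.090909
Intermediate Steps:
H(v) = 64 (H(v) = 4³ = 64)
A(q, F) = 2*q (A(q, F) = 1*q + q = q + q = 2*q)
A(1, H(-3))/(-22) = (2*1)/(-22) = -1/22*2 = -1/11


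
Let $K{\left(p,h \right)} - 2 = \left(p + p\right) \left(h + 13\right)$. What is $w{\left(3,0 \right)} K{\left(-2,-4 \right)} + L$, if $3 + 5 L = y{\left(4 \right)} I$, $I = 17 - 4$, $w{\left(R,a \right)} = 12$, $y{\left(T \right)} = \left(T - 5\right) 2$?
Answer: $- \frac{2069}{5} \approx -413.8$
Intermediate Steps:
$y{\left(T \right)} = -10 + 2 T$ ($y{\left(T \right)} = \left(-5 + T\right) 2 = -10 + 2 T$)
$K{\left(p,h \right)} = 2 + 2 p \left(13 + h\right)$ ($K{\left(p,h \right)} = 2 + \left(p + p\right) \left(h + 13\right) = 2 + 2 p \left(13 + h\right)$)
$I = 13$
$L = - \frac{29}{5}$ ($L = - \frac{3}{5} + \frac{\left(-10 + 2 \cdot 4\right) 13}{5} = - \frac{3}{5} + \frac{\left(-10 + 8\right) 13}{5} = - \frac{3}{5} + \frac{\left(-2\right) 13}{5} = - \frac{3}{5} + \frac{1}{5} \left(-26\right) = - \frac{3}{5} - \frac{26}{5} = - \frac{29}{5} \approx -5.8$)
$w{\left(3,0 \right)} K{\left(-2,-4 \right)} + L = 12 \left(2 + 26 \left(-2\right) + 2 \left(-4\right) \left(-2\right)\right) - \frac{29}{5} = 12 \left(2 - 52 + 16\right) - \frac{29}{5} = 12 \left(-34\right) - \frac{29}{5} = -408 - \frac{29}{5} = - \frac{2069}{5}$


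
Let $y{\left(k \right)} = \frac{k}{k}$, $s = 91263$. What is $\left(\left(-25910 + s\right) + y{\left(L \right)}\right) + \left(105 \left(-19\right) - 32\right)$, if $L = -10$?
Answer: $63327$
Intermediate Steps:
$y{\left(k \right)} = 1$
$\left(\left(-25910 + s\right) + y{\left(L \right)}\right) + \left(105 \left(-19\right) - 32\right) = \left(\left(-25910 + 91263\right) + 1\right) + \left(105 \left(-19\right) - 32\right) = \left(65353 + 1\right) - 2027 = 65354 - 2027 = 63327$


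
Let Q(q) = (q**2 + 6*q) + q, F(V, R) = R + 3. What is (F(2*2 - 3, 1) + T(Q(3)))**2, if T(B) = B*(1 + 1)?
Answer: 4096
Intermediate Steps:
F(V, R) = 3 + R
Q(q) = q**2 + 7*q
T(B) = 2*B (T(B) = B*2 = 2*B)
(F(2*2 - 3, 1) + T(Q(3)))**2 = ((3 + 1) + 2*(3*(7 + 3)))**2 = (4 + 2*(3*10))**2 = (4 + 2*30)**2 = (4 + 60)**2 = 64**2 = 4096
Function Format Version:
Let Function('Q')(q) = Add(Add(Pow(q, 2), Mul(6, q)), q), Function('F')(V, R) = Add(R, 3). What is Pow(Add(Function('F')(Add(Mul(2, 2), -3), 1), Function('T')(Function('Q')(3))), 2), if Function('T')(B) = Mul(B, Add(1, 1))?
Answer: 4096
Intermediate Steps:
Function('F')(V, R) = Add(3, R)
Function('Q')(q) = Add(Pow(q, 2), Mul(7, q))
Function('T')(B) = Mul(2, B) (Function('T')(B) = Mul(B, 2) = Mul(2, B))
Pow(Add(Function('F')(Add(Mul(2, 2), -3), 1), Function('T')(Function('Q')(3))), 2) = Pow(Add(Add(3, 1), Mul(2, Mul(3, Add(7, 3)))), 2) = Pow(Add(4, Mul(2, Mul(3, 10))), 2) = Pow(Add(4, Mul(2, 30)), 2) = Pow(Add(4, 60), 2) = Pow(64, 2) = 4096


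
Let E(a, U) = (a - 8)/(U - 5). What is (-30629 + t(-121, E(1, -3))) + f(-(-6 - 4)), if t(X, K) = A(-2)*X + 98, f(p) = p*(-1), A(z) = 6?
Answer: -31267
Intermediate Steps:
E(a, U) = (-8 + a)/(-5 + U)
f(p) = -p
t(X, K) = 98 + 6*X (t(X, K) = 6*X + 98 = 98 + 6*X)
(-30629 + t(-121, E(1, -3))) + f(-(-6 - 4)) = (-30629 + (98 + 6*(-121))) - (-1)*(-6 - 4) = (-30629 + (98 - 726)) - (-1)*(-10) = (-30629 - 628) - 1*10 = -31257 - 10 = -31267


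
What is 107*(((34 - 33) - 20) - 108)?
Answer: -13589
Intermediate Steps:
107*(((34 - 33) - 20) - 108) = 107*((1 - 20) - 108) = 107*(-19 - 108) = 107*(-127) = -13589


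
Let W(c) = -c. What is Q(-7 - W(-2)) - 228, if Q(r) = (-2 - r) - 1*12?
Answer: -233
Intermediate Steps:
Q(r) = -14 - r (Q(r) = (-2 - r) - 12 = -14 - r)
Q(-7 - W(-2)) - 228 = (-14 - (-7 - (-1)*(-2))) - 228 = (-14 - (-7 - 1*2)) - 228 = (-14 - (-7 - 2)) - 228 = (-14 - 1*(-9)) - 228 = (-14 + 9) - 228 = -5 - 228 = -233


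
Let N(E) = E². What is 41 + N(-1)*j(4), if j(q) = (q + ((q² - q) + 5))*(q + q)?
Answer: 209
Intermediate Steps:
j(q) = 2*q*(5 + q²) (j(q) = (q + (5 + q² - q))*(2*q) = (5 + q²)*(2*q) = 2*q*(5 + q²))
41 + N(-1)*j(4) = 41 + (-1)²*(2*4*(5 + 4²)) = 41 + 1*(2*4*(5 + 16)) = 41 + 1*(2*4*21) = 41 + 1*168 = 41 + 168 = 209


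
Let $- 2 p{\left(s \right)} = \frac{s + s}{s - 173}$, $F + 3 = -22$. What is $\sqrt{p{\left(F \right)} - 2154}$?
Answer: $\frac{i \sqrt{9383374}}{66} \approx 46.413 i$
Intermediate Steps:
$F = -25$ ($F = -3 - 22 = -25$)
$p{\left(s \right)} = - \frac{s}{-173 + s}$ ($p{\left(s \right)} = - \frac{\left(s + s\right) \frac{1}{s - 173}}{2} = - \frac{2 s \frac{1}{-173 + s}}{2} = - \frac{s}{-173 + s}$)
$\sqrt{p{\left(F \right)} - 2154} = \sqrt{\left(-1\right) \left(-25\right) \frac{1}{-173 - 25} - 2154} = \sqrt{\left(-1\right) \left(-25\right) \frac{1}{-198} - 2154} = \sqrt{\left(-1\right) \left(-25\right) \left(- \frac{1}{198}\right) - 2154} = \sqrt{- \frac{25}{198} - 2154} = \sqrt{- \frac{426517}{198}} = \frac{i \sqrt{9383374}}{66}$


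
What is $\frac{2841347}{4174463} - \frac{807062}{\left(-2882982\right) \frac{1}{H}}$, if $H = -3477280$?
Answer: $- \frac{5857561792009831463}{6017450844333} \approx -9.7343 \cdot 10^{5}$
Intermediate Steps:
$\frac{2841347}{4174463} - \frac{807062}{\left(-2882982\right) \frac{1}{H}} = \frac{2841347}{4174463} - \frac{807062}{\left(-2882982\right) \frac{1}{-3477280}} = 2841347 \cdot \frac{1}{4174463} - \frac{807062}{\left(-2882982\right) \left(- \frac{1}{3477280}\right)} = \frac{2841347}{4174463} - \frac{807062}{\frac{1441491}{1738640}} = \frac{2841347}{4174463} - \frac{1403190275680}{1441491} = - \frac{5857561792009831463}{6017450844333}$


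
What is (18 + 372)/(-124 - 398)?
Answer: -65/87 ≈ -0.74713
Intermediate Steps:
(18 + 372)/(-124 - 398) = 390/(-522) = 390*(-1/522) = -65/87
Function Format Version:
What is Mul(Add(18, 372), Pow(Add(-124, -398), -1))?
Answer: Rational(-65, 87) ≈ -0.74713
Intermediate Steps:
Mul(Add(18, 372), Pow(Add(-124, -398), -1)) = Mul(390, Pow(-522, -1)) = Mul(390, Rational(-1, 522)) = Rational(-65, 87)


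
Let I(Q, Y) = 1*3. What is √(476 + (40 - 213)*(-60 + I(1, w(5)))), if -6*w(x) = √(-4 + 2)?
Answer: √10337 ≈ 101.67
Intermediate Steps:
w(x) = -I*√2/6 (w(x) = -√(-4 + 2)/6 = -I*√2/6)
I(Q, Y) = 3
√(476 + (40 - 213)*(-60 + I(1, w(5)))) = √(476 + (40 - 213)*(-60 + 3)) = √(476 - 173*(-57)) = √(476 + 9861) = √10337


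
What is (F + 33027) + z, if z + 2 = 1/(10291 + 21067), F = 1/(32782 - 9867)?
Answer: 23730727078523/718568570 ≈ 33025.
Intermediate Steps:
F = 1/22915 ≈ 4.3640e-5
z = -62715/31358 (z = -2 + 1/(10291 + 21067) = -2 + 1/31358 = -62715/31358 ≈ -2.0000)
(F + 33027) + z = (1/22915 + 33027) - 62715/31358 = 756813706/22915 - 62715/31358 = 23730727078523/718568570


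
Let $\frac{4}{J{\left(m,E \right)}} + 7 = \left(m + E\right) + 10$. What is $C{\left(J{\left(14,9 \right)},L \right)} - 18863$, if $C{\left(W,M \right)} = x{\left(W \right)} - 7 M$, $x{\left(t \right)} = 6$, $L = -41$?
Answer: $-18570$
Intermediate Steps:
$J{\left(m,E \right)} = \frac{4}{3 + E + m}$ ($J{\left(m,E \right)} = \frac{4}{-7 + \left(\left(m + E\right) + 10\right)} = \frac{4}{-7 + \left(\left(E + m\right) + 10\right)} = \frac{4}{-7 + \left(10 + E + m\right)} = \frac{4}{3 + E + m}$)
$C{\left(W,M \right)} = 6 - 7 M$
$C{\left(J{\left(14,9 \right)},L \right)} - 18863 = \left(6 - -287\right) - 18863 = \left(6 + 287\right) - 18863 = 293 - 18863 = -18570$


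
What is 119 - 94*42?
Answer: -3829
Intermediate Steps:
119 - 94*42 = 119 - 3948 = -3829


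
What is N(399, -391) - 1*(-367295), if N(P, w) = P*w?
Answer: 211286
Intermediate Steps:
N(399, -391) - 1*(-367295) = 399*(-391) - 1*(-367295) = -156009 + 367295 = 211286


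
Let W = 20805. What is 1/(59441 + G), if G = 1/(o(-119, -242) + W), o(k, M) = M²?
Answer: 79369/4717772730 ≈ 1.6823e-5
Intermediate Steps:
G = 1/79369 (G = 1/((-242)² + 20805) = 1/(58564 + 20805) = 1/79369 ≈ 1.2599e-5)
1/(59441 + G) = 1/(59441 + 1/79369) = 1/(4717772730/79369) = 79369/4717772730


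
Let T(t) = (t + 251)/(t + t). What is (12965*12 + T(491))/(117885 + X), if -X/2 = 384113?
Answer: -76390151/319317431 ≈ -0.23923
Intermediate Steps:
T(t) = (251 + t)/(2*t) (T(t) = (251 + t)/((2*t)) = (251 + t)*(1/(2*t)) = (251 + t)/(2*t))
X = -768226 (X = -2*384113 = -768226)
(12965*12 + T(491))/(117885 + X) = (12965*12 + (1/2)*(251 + 491)/491)/(117885 - 768226) = (155580 + (1/2)*(1/491)*742)/(-650341) = (155580 + 371/491)*(-1/650341) = (76390151/491)*(-1/650341) = -76390151/319317431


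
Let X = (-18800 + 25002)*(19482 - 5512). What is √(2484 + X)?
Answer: 2*√21661106 ≈ 9308.3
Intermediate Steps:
X = 86641940 (X = 6202*13970 = 86641940)
√(2484 + X) = √(2484 + 86641940) = √86644424 = 2*√21661106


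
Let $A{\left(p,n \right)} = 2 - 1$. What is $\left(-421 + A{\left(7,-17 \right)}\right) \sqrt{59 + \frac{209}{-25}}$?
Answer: $- 84 \sqrt{1266} \approx -2988.8$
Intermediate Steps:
$A{\left(p,n \right)} = 1$
$\left(-421 + A{\left(7,-17 \right)}\right) \sqrt{59 + \frac{209}{-25}} = \left(-421 + 1\right) \sqrt{59 + \frac{209}{-25}} = - 420 \sqrt{59 + 209 \left(- \frac{1}{25}\right)} = - 420 \sqrt{59 - \frac{209}{25}} = - 420 \sqrt{\frac{1266}{25}} = - 420 \frac{\sqrt{1266}}{5} = - 84 \sqrt{1266}$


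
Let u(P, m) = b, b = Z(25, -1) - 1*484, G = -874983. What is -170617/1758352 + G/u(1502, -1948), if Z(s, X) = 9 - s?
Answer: 384610699879/219794000 ≈ 1749.9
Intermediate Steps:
b = -500 (b = (9 - 1*25) - 1*484 = (9 - 25) - 484 = -16 - 484 = -500)
u(P, m) = -500
-170617/1758352 + G/u(1502, -1948) = -170617/1758352 - 874983/(-500) = -170617*1/1758352 - 874983*(-1/500) = -170617/1758352 + 874983/500 = 384610699879/219794000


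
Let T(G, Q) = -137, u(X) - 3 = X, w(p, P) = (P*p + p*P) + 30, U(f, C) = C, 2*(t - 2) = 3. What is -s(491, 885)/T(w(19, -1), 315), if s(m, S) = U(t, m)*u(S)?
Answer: 436008/137 ≈ 3182.5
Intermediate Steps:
t = 7/2 (t = 2 + (½)*3 = 2 + 3/2 = 7/2 ≈ 3.5000)
w(p, P) = 30 + 2*P*p (w(p, P) = (P*p + P*p) + 30 = 2*P*p + 30 = 30 + 2*P*p)
u(X) = 3 + X
s(m, S) = m*(3 + S)
-s(491, 885)/T(w(19, -1), 315) = -491*(3 + 885)/(-137) = -491*888*(-1)/137 = -436008*(-1)/137 = -1*(-436008/137) = 436008/137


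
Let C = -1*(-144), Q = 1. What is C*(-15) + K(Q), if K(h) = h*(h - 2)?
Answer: -2161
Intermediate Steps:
C = 144
K(h) = h*(-2 + h)
C*(-15) + K(Q) = 144*(-15) + 1*(-2 + 1) = -2160 + 1*(-1) = -2160 - 1 = -2161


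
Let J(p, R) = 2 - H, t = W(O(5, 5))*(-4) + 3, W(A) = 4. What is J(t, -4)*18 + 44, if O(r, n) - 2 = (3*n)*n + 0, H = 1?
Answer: 62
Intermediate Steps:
O(r, n) = 2 + 3*n**2 (O(r, n) = 2 + ((3*n)*n + 0) = 2 + (3*n**2 + 0) = 2 + 3*n**2)
t = -13 (t = 4*(-4) + 3 = -16 + 3 = -13)
J(p, R) = 1 (J(p, R) = 2 - 1*1 = 2 - 1 = 1)
J(t, -4)*18 + 44 = 1*18 + 44 = 18 + 44 = 62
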